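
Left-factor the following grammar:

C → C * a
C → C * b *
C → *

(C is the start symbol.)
C → C * C'
C' → a
C' → b *
C → *

Left-factoring transforms A → αβ₁ | αβ₂ into A → αA' and A' → β₁ | β₂
(α is the longest common prefix among the alternatives). Repeat until
no nonterminal has two alternatives with a common prefix.

Round 1: C has alternatives sharing prefix 'C *'. Introduce C': C → C * C'
  Add: C' → a
  Add: C' → b *

No remaining common prefixes — done.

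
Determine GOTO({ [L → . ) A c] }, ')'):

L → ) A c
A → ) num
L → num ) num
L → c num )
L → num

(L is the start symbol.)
GOTO(I, ')') = CLOSURE({ [A → αX.β] : [A → α.Xβ] ∈ I, X = ')' })

Items with dot before ')', with the dot advanced:
  [L → . ) A c] → [L → ) . A c]
Closure of the advanced items:
  [L → ) . A c] has the dot before A: add [A → . ) num]

GOTO = { [A → . ) num], [L → ) . A c] }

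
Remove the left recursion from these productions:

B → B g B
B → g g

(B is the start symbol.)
B is directly left-recursive. The standard transformation for
  A → A α₁ | ... | A α_m | β₁ | ... | β_n
is
  A  → β₁ A' | ... | β_n A'
  A' → α₁ A' | ... | α_m A' | ε

B → g g becomes B → g g B'
B → B g B becomes B' → g B B'
Add B' → ε

Resulting grammar:
B → g g B'
B' → g B B'
B' → ε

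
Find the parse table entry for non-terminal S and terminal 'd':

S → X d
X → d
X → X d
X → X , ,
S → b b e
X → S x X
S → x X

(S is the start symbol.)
To find M[S, 'd'], we find productions for S where 'd' is in the predict set (PREDICT(N → α) = (FIRST(α) \ {ε}) ∪ (FOLLOW(N) if α ⇒* ε)).

Relevant sets:
  FIRST(X) = { 'b', 'd', 'x' }

S → X d: PREDICT = { 'b', 'd', 'x' }
  'd' is in predict set, so this production goes in M[S, 'd']
S → b b e: PREDICT = { 'b' }
S → x X: PREDICT = { 'x' }

M[S, 'd'] = S → X d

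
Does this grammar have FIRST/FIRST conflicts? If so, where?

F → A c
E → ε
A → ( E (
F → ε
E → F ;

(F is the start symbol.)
No FIRST/FIRST conflicts.

FIRST sets of the non-terminals at (or reachable through a nullable prefix from) the front of some alternative:
  FIRST(A) = { '(' }
  FIRST(F) = { '(', ε }

Productions for F:
  F → A c: FIRST = { '(' }
  F → ε: FIRST = { ε }
Productions for E:
  E → ε: FIRST = { ε }
  E → F ;: FIRST = { '(', ';' }
A has only one production, so no FIRST/FIRST conflict is possible there.

All alternatives of each non-terminal have pairwise disjoint FIRST sets.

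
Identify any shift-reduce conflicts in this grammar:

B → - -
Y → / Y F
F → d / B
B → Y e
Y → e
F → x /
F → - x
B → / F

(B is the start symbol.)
No shift-reduce conflicts

A shift-reduce conflict occurs when an LR(0) state has both:
  - a complete (reduce) item [A → α .] (dot at the end), and
  - a shift item [B → β . c γ] (dot before a terminal).

Augment with B' → B and build the canonical LR(0) collection (I0 = CLOSURE({[B' → . B]}), then GOTO on every symbol after a dot until no new states appear). It has 19 states:
  I0: { [B → . - -], [B → . / F], [B → . Y e], [B' → . B], [Y → . / Y F], [Y → . e] }  — shift
  I1: { [B → - . -] }  — shift
  I2: { [B → / . F], [F → . - x], [F → . d / B], [F → . x /], [Y → . / Y F], [Y → . e], [Y → / . Y F] }  — shift
  I3: { [B' → B .] }  — accept
  I4: { [B → Y . e] }  — shift
  I5: { [Y → e .] }  — reduce
  I6: { [B → Y e .] }  — reduce
  I7: { [F → - . x] }  — shift
  I8: { [Y → . / Y F], [Y → . e], [Y → / . Y F] }  — shift
  I9: { [B → / F .] }  — reduce
  I10: { [F → . - x], [F → . d / B], [F → . x /], [Y → / Y . F] }  — shift
  I11: { [F → d . / B] }  — shift
  I12: { [F → x . /] }  — shift
  I13: { [F → x / .] }  — reduce
  I14: { [B → . - -], [B → . / F], [B → . Y e], [F → d / . B], [Y → . / Y F], [Y → . e] }  — shift
  I15: { [F → d / B .] }  — reduce
  I16: { [Y → / Y F .] }  — reduce
  I17: { [F → - x .] }  — reduce
  I18: { [B → - - .] }  — reduce

No state contains both a complete item and a shift item.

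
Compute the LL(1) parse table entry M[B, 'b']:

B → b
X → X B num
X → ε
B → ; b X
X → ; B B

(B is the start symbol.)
To find M[B, 'b'], we find productions for B where 'b' is in the predict set (PREDICT(N → α) = (FIRST(α) \ {ε}) ∪ (FOLLOW(N) if α ⇒* ε)).

B → b: PREDICT = { 'b' }
  'b' is in predict set, so this production goes in M[B, 'b']
B → ; b X: PREDICT = { ';' }

M[B, 'b'] = B → b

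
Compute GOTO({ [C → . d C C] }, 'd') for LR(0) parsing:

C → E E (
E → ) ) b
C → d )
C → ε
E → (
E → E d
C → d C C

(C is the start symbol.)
{ [C → . E E (], [C → . d )], [C → . d C C], [C → .], [C → d . C C], [E → . (], [E → . ) ) b], [E → . E d] }

GOTO(I, 'd') = CLOSURE({ [A → αX.β] : [A → α.Xβ] ∈ I, X = 'd' })

Items with dot before 'd', with the dot advanced:
  [C → . d C C] → [C → d . C C]
Closure of the advanced items:
  [C → d . C C] has the dot before C: add [C → . E E (], [C → . d )], [C → .], [C → . d C C]
  [C → . E E (] has the dot before E: add [E → . ) ) b], [E → . (], [E → . E d]

GOTO = { [C → . E E (], [C → . d )], [C → . d C C], [C → .], [C → d . C C], [E → . (], [E → . ) ) b], [E → . E d] }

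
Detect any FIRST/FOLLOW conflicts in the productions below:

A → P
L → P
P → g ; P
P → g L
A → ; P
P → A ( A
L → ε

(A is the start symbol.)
No FIRST/FOLLOW conflicts.

A FIRST/FOLLOW conflict occurs when a non-terminal N has a nullable alternative N → β (β ⇒* ε) and another alternative N → α with FIRST(α) ∩ FOLLOW(N) ≠ ∅: on such a lookahead the parser cannot decide between expanding α and letting N vanish via β.

Nullable non-terminals: L.
FIRST sets used below: FIRST(P) = { ';', 'g' }

L: nullable alternative(s) L → ε; FOLLOW(L) = { $, '(' }
  L → P: FIRST \ {ε} = { ';', 'g' } — disjoint from FOLLOW(L)
  L → ε: FIRST \ {ε} = { } — this is the only nullable alternative, skip

A, P have no nullable alternative, so no FIRST/FOLLOW check is needed there.

No FIRST/FOLLOW conflicts found.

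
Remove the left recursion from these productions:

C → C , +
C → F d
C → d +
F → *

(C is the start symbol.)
C → F d C'
C → d + C'
C' → , + C'
C' → ε
F → *

C is directly left-recursive. The standard transformation for
  A → A α₁ | ... | A α_m | β₁ | ... | β_n
is
  A  → β₁ A' | ... | β_n A'
  A' → α₁ A' | ... | α_m A' | ε

C → F d becomes C → F d C'
C → d + becomes C → d + C'
C → C , + becomes C' → , + C'
Add C' → ε

Productions for other non-terminals are unchanged:
  F → *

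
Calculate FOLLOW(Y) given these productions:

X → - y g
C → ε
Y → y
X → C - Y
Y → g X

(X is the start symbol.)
{ $ }

To compute FOLLOW(Y), find every occurrence of Y on a right-hand side N → α Y β: add FIRST(β) \ {ε}, and if β is empty or nullable also add FOLLOW(N). Iterate to a fixed point.

In X → C - Y: Y is at the end, add FOLLOW(X)

The FOLLOW sets referred to above (computed the same way, to a fixed point):
  FOLLOW(X) = { $ }

Taking the union: FOLLOW(Y) = { $ }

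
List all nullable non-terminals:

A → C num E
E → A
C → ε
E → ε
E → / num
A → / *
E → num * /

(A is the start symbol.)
{ 'C', 'E' }

ε-productions: C → ε, E → ε
So C, E are immediately nullable.
No further non-terminal can be added: every production for the remaining non-terminals contains a terminal or a non-nullable non-terminal.
Nullable = { 'C', 'E' }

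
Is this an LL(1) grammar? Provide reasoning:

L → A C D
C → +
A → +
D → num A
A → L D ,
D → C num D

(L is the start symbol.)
A grammar is LL(1) if for each non-terminal N with multiple productions, the predict sets of those productions are pairwise disjoint, where PREDICT(N → α) = (FIRST(α) \ {ε}) ∪ (FOLLOW(N) if α ⇒* ε).

Relevant sets:
  FIRST(L) = { '+' }
  FIRST(C) = { '+' }

For A:
  PREDICT(A → '+') = { '+' }
  PREDICT(A → L D ',') = { '+' }
For D:
  PREDICT(D → num A) = { 'num' }
  PREDICT(D → C num D) = { '+' }
L, C have a single production, so nothing to check there.

Conflict found: Predict set conflict for A: { '+' }
The grammar is NOT LL(1).

Answer: No. Predict set conflict for A: { '+' }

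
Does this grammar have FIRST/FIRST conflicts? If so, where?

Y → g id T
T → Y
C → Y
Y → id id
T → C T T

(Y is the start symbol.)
Yes. T → Y / T → C T T on { 'g', 'id' }

A FIRST/FIRST conflict occurs when two productions N → α and N → β for the same non-terminal have FIRST(α) ∩ FIRST(β) ≠ ∅ (with ε ∈ FIRST of a nullable right-hand side, so two nullable alternatives also conflict).

FIRST sets of the non-terminals at (or reachable through a nullable prefix from) the front of some alternative:
  FIRST(Y) = { 'g', 'id' }
  FIRST(C) = { 'g', 'id' }

Productions for Y:
  Y → g id T: FIRST = { 'g' }
  Y → id id: FIRST = { 'id' }
Productions for T:
  T → Y: FIRST = { 'g', 'id' }
  T → C T T: FIRST = { 'g', 'id' }
C has only one production, so no FIRST/FIRST conflict is possible there.

Conflict for T: T → Y and T → C T T
  Overlap: { 'g', 'id' }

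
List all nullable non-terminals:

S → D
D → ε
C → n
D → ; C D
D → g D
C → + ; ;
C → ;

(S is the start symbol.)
{ 'D', 'S' }

ε-productions: D → ε
So D is immediately nullable.
S → D: every symbol on the right is nullable, so S is nullable too.
No further non-terminal can be added: every production for the remaining non-terminals contains a terminal or a non-nullable non-terminal.
Nullable = { 'D', 'S' }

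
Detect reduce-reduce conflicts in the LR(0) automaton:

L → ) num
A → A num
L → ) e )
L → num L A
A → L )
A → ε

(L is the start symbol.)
No reduce-reduce conflicts

A reduce-reduce conflict occurs when an LR(0) state has two complete items [A → α .] and [B → β .] — both call for a reduction, and with no lookahead the parser cannot choose between them.

Augment with L' → L and build the canonical LR(0) collection (I0 = CLOSURE({[L' → . L]}), then GOTO on every symbol after a dot until no new states appear). It has 12 states:
  I0: { [L → . ) e )], [L → . ) num], [L → . num L A], [L' → . L] }  — shift
  I1: { [L → ) . e )], [L → ) . num] }  — shift
  I2: { [L' → L .] }  — accept
  I3: { [L → . ) e )], [L → . ) num], [L → . num L A], [L → num . L A] }  — shift
  I4: { [A → . A num], [A → . L )], [A → .], [L → . ) e )], [L → . ) num], [L → . num L A], [L → num L . A] }  — shift, reduce
  I5: { [A → A . num], [L → num L A .] }  — shift, reduce
  I6: { [A → L . )] }  — shift
  I7: { [A → L ) .] }  — reduce
  I8: { [A → A num .] }  — reduce
  I9: { [L → ) e . )] }  — shift
  I10: { [L → ) num .] }  — reduce
  I11: { [L → ) e ) .] }  — reduce

No state contains more than one complete item.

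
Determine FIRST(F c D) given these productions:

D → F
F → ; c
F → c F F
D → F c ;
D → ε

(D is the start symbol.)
FIRST sets of the non-terminals involved (from the grammar, by fixed-point iteration):
  FIRST(F) = { ';', 'c' }

To compute FIRST(F c D), process the symbols left to right:
Symbol F is a non-terminal. Add FIRST(F) \ {ε} = { ';', 'c' }
F is not nullable (ε ∉ FIRST(F)), so stop here.
FIRST(F c D) = { ';', 'c' }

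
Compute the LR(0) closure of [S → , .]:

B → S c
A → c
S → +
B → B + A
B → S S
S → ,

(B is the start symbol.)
To compute CLOSURE, for each item [A → α.Bβ] where B is a non-terminal, add [B → .γ] for all productions B → γ; repeat for the newly added items until nothing changes.

Start with: [S → , .]
The dot is at the end, so nothing is added.

CLOSURE = { [S → , .] }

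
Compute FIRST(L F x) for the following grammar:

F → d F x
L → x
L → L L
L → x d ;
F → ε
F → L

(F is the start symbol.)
FIRST sets of the non-terminals involved (from the grammar, by fixed-point iteration):
  FIRST(L) = { 'x' }

To compute FIRST(L F x), process the symbols left to right:
Symbol L is a non-terminal. Add FIRST(L) \ {ε} = { 'x' }
L is not nullable (ε ∉ FIRST(L)), so stop here.
FIRST(L F x) = { 'x' }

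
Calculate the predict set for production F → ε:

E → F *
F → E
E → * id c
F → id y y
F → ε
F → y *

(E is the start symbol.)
{ '*' }

PREDICT(F → ε) = (FIRST(RHS) \ {ε}) ∪ (FOLLOW(F) if ε ∈ FIRST(RHS), i.e. RHS ⇒* ε)
The right-hand side is ε (FIRST(ε) = { ε }), so the predict set is FOLLOW(F) = { '*' }
PREDICT(F → ε) = { '*' }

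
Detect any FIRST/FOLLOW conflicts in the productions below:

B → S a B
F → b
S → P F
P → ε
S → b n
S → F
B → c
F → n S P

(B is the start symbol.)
No FIRST/FOLLOW conflicts.

A FIRST/FOLLOW conflict occurs when a non-terminal N has a nullable alternative N → β (β ⇒* ε) and another alternative N → α with FIRST(α) ∩ FOLLOW(N) ≠ ∅: on such a lookahead the parser cannot decide between expanding α and letting N vanish via β.

Nullable non-terminals: P.
P has a nullable alternative but only one production, so nothing to check.

B, F, S have no nullable alternative, so no FIRST/FOLLOW check is needed there.

No FIRST/FOLLOW conflicts found.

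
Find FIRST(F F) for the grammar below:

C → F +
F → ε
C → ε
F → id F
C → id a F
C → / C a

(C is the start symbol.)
FIRST sets of the non-terminals involved (from the grammar, by fixed-point iteration):
  FIRST(F) = { 'id', ε }

To compute FIRST(F F), process the symbols left to right:
Symbol F is a non-terminal. Add FIRST(F) \ {ε} = { 'id' }
F is nullable (ε ∈ FIRST(F)), continue to the next symbol.
Symbol F is a non-terminal. Add FIRST(F) \ {ε} = { 'id' }
F is nullable (ε ∈ FIRST(F)), continue to the next symbol.
All symbols are nullable, so ε is in the result.
FIRST(F F) = { 'id', ε }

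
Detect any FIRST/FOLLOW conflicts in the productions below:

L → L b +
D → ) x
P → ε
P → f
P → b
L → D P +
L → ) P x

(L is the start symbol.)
No FIRST/FOLLOW conflicts.

A FIRST/FOLLOW conflict occurs when a non-terminal N has a nullable alternative N → β (β ⇒* ε) and another alternative N → α with FIRST(α) ∩ FOLLOW(N) ≠ ∅: on such a lookahead the parser cannot decide between expanding α and letting N vanish via β.

Nullable non-terminals: P.

P: nullable alternative(s) P → ε; FOLLOW(P) = { '+', 'x' }
  P → ε: FIRST \ {ε} = { } — this is the only nullable alternative, skip
  P → f: FIRST \ {ε} = { 'f' } — disjoint from FOLLOW(P)
  P → b: FIRST \ {ε} = { 'b' } — disjoint from FOLLOW(P)

D, L have no nullable alternative, so no FIRST/FOLLOW check is needed there.

No FIRST/FOLLOW conflicts found.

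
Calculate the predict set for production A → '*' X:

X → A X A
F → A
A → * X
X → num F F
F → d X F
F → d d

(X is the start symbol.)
PREDICT(A → '*' X) = (FIRST(RHS) \ {ε}) ∪ (FOLLOW(A) if ε ∈ FIRST(RHS), i.e. RHS ⇒* ε)
FIRST('*' X) = { '*' }
ε ∉ FIRST('*' X), so FOLLOW(A) is not added.
PREDICT(A → '*' X) = { '*' }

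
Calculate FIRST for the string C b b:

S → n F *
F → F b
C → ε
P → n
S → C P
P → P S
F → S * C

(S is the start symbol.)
{ 'b' }

FIRST sets of the non-terminals involved (from the grammar, by fixed-point iteration):
  FIRST(C) = { ε }

To compute FIRST(C b b), process the symbols left to right:
Symbol C is a non-terminal. Add FIRST(C) \ {ε} = { }
C is nullable (ε ∈ FIRST(C)), continue to the next symbol.
Symbol b is a terminal. Add 'b' and stop.
FIRST(C b b) = { 'b' }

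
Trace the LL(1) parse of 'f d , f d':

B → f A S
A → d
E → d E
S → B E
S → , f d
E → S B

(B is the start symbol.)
Stack is shown with the top on the left.

Stack    Input        Action
----------------------------
B $      f d , f d $  output B → f A S
f A S $  f d , f d $  match 'f'
A S $    d , f d $    output A → d
d S $    d , f d $    match 'd'
S $      , f d $      output S → , f d
, f d $  , f d $      match ','
f d $    f d $        match 'f'
d $      d $          match 'd'
$        $            accept

The string is accepted.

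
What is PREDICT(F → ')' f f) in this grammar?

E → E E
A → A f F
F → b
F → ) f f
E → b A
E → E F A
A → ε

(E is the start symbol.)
{ ')' }

PREDICT(F → ')' f f) = (FIRST(RHS) \ {ε}) ∪ (FOLLOW(F) if ε ∈ FIRST(RHS), i.e. RHS ⇒* ε)
FIRST(')' f f) = { ')' }
ε ∉ FIRST(')' f f), so FOLLOW(F) is not added.
PREDICT(F → ')' f f) = { ')' }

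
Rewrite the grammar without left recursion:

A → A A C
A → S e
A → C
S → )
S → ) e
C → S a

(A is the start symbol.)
A is directly left-recursive. The standard transformation for
  A → A α₁ | ... | A α_m | β₁ | ... | β_n
is
  A  → β₁ A' | ... | β_n A'
  A' → α₁ A' | ... | α_m A' | ε

A → S e becomes A → S e A'
A → C becomes A → C A'
A → A A C becomes A' → A C A'
Add A' → ε

Productions for other non-terminals are unchanged:
  S → )
  S → ) e
  C → S a

Resulting grammar:
A → S e A'
A → C A'
A' → A C A'
A' → ε
S → )
S → ) e
C → S a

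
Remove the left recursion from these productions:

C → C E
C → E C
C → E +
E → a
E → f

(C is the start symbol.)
C → E C C'
C → E + C'
C' → E C'
C' → ε
E → a
E → f

C is directly left-recursive. The standard transformation for
  A → A α₁ | ... | A α_m | β₁ | ... | β_n
is
  A  → β₁ A' | ... | β_n A'
  A' → α₁ A' | ... | α_m A' | ε

C → E C becomes C → E C C'
C → E + becomes C → E + C'
C → C E becomes C' → E C'
Add C' → ε

Productions for other non-terminals are unchanged:
  E → a
  E → f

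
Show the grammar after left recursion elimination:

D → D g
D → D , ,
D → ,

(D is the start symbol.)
D is directly left-recursive. The standard transformation for
  A → A α₁ | ... | A α_m | β₁ | ... | β_n
is
  A  → β₁ A' | ... | β_n A'
  A' → α₁ A' | ... | α_m A' | ε

D → , becomes D → , D'
D → D g becomes D' → g D'
D → D , , becomes D' → , , D'
Add D' → ε

Resulting grammar:
D → , D'
D' → g D'
D' → , , D'
D' → ε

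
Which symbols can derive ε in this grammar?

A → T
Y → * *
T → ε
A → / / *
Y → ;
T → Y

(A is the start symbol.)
ε-productions: T → ε
So T is immediately nullable.
A → T: every symbol on the right is nullable, so A is nullable too.
No further non-terminal can be added: every production for the remaining non-terminals contains a terminal or a non-nullable non-terminal.
Nullable = { 'A', 'T' }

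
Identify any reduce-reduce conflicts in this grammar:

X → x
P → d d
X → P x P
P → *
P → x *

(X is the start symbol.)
A reduce-reduce conflict occurs when an LR(0) state has two complete items [A → α .] and [B → β .] — both call for a reduction, and with no lookahead the parser cannot choose between them.

Augment with X' → X and build the canonical LR(0) collection (I0 = CLOSURE({[X' → . X]}), then GOTO on every symbol after a dot until no new states appear). It has 11 states:
  I0: { [P → . *], [P → . d d], [P → . x *], [X → . P x P], [X → . x], [X' → . X] }  — shift
  I1: { [P → * .] }  — reduce
  I2: { [X → P . x P] }  — shift
  I3: { [X' → X .] }  — accept
  I4: { [P → d . d] }  — shift
  I5: { [P → x . *], [X → x .] }  — shift, reduce
  I6: { [P → x * .] }  — reduce
  I7: { [P → d d .] }  — reduce
  I8: { [P → . *], [P → . d d], [P → . x *], [X → P x . P] }  — shift
  I9: { [X → P x P .] }  — reduce
  I10: { [P → x . *] }  — shift

No state contains more than one complete item.

Answer: No reduce-reduce conflicts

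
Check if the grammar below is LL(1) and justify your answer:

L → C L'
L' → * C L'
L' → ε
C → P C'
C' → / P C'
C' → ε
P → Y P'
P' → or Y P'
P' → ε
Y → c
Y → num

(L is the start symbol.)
Yes, the grammar is LL(1).

A grammar is LL(1) if for each non-terminal N with multiple productions, the predict sets of those productions are pairwise disjoint, where PREDICT(N → α) = (FIRST(α) \ {ε}) ∪ (FOLLOW(N) if α ⇒* ε).

Relevant sets:
  FOLLOW(L') = { $ }
  FOLLOW(C') = { $, '*' }
  FOLLOW(P') = { $, '*', '/' }

For L':
  PREDICT(L' → '*' C L') = { '*' }
  PREDICT(L' → ε) = { $ }
For C':
  PREDICT(C' → '/' P C') = { '/' }
  PREDICT(C' → ε) = { $, '*' }
For P':
  PREDICT(P' → or Y P') = { 'or' }
  PREDICT(P' → ε) = { $, '*', '/' }
For Y:
  PREDICT(Y → c) = { 'c' }
  PREDICT(Y → num) = { 'num' }
L, C, P have a single production, so nothing to check there.

All predict sets are disjoint. The grammar IS LL(1).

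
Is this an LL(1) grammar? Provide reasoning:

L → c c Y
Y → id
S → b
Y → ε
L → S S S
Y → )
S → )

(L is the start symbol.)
Yes, the grammar is LL(1).

Relevant sets:
  FIRST(S) = { ')', 'b' }
  FOLLOW(Y) = { $ }

For L:
  PREDICT(L → c c Y) = { 'c' }
  PREDICT(L → S S S) = { ')', 'b' }
For Y:
  PREDICT(Y → id) = { 'id' }
  PREDICT(Y → ε) = { $ }
  PREDICT(Y → ')') = { ')' }
For S:
  PREDICT(S → b) = { 'b' }
  PREDICT(S → ')') = { ')' }

All predict sets are disjoint. The grammar IS LL(1).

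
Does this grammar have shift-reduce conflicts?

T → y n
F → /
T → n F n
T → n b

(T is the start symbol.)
No shift-reduce conflicts

Augment with T' → T and build the canonical LR(0) collection (I0 = CLOSURE({[T' → . T]}), then GOTO on every symbol after a dot until no new states appear). It has 9 states:
  I0: { [T → . n F n], [T → . n b], [T → . y n], [T' → . T] }  — shift
  I1: { [T' → T .] }  — accept
  I2: { [F → . /], [T → n . F n], [T → n . b] }  — shift
  I3: { [T → y . n] }  — shift
  I4: { [T → y n .] }  — reduce
  I5: { [F → / .] }  — reduce
  I6: { [T → n F . n] }  — shift
  I7: { [T → n b .] }  — reduce
  I8: { [T → n F n .] }  — reduce

No state contains both a complete item and a shift item.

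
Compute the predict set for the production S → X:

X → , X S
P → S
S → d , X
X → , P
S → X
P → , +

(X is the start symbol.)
PREDICT(S → X) = (FIRST(RHS) \ {ε}) ∪ (FOLLOW(S) if ε ∈ FIRST(RHS), i.e. RHS ⇒* ε)
FIRST(X) = { ',' }
FIRST(X) = { ',' }
ε ∉ FIRST(X), so FOLLOW(S) is not added.
PREDICT(S → X) = { ',' }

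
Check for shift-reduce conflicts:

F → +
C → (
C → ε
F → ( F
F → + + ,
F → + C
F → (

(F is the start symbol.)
Yes — I1: [F → ( .] vs [F → . (]; I2: [C → .] vs [C → . (]

A shift-reduce conflict occurs when an LR(0) state has both:
  - a complete (reduce) item [A → α .] (dot at the end), and
  - a shift item [B → β . c γ] (dot before a terminal).

Augment with F' → F and build the canonical LR(0) collection (I0 = CLOSURE({[F' → . F]}), then GOTO on every symbol after a dot until no new states appear). It has 9 states:
  I0: { [F → . ( F], [F → . (], [F → . + + ,], [F → . + C], [F → . +], [F' → . F] }  — shift
  I1: { [F → ( . F], [F → ( .], [F → . ( F], [F → . (], [F → . + + ,], [F → . + C], [F → . +] }  — shift, reduce
  I2: { [C → . (], [C → .], [F → + . + ,], [F → + . C], [F → + .] }  — shift, 2 reduces
  I3: { [F' → F .] }  — accept
  I4: { [C → ( .] }  — reduce
  I5: { [F → + + . ,] }  — shift
  I6: { [F → + C .] }  — reduce
  I7: { [F → + + , .] }  — reduce
  I8: { [F → ( F .] }  — reduce

I1 contains reduce item [F → ( .] and shift items [F → . (], [F → . ( F], [F → . +], [F → . + + ,], [F → . + C] — shift-reduce conflict.
I2 contains reduce items [C → .], [F → + .] and shift items [C → . (], [F → + . + ,] — shift-reduce conflict.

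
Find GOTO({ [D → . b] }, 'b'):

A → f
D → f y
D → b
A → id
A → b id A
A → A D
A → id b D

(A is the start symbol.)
{ [D → b .] }

GOTO(I, 'b') = CLOSURE({ [A → αX.β] : [A → α.Xβ] ∈ I, X = 'b' })

Items with dot before 'b', with the dot advanced:
  [D → . b] → [D → b .]
Closure adds nothing (no advanced item has the dot before a non-terminal).

GOTO = { [D → b .] }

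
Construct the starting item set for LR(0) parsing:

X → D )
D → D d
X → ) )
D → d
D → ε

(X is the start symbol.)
First, augment the grammar with X' → X
I₀ = CLOSURE({ [X' → . X] }):
  [X' → . X] has the dot before X: add [X → . D )], [X → . ) )]
  [X → . D )] has the dot before D: add [D → . D d], [D → . d], [D → .]
No further items can be added.

I₀ = { [D → . D d], [D → . d], [D → .], [X → . ) )], [X → . D )], [X' → . X] }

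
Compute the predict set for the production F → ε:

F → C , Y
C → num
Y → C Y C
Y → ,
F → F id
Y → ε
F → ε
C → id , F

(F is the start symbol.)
{ $, ',', 'id', 'num' }

PREDICT(F → ε) = (FIRST(RHS) \ {ε}) ∪ (FOLLOW(F) if ε ∈ FIRST(RHS), i.e. RHS ⇒* ε)
The right-hand side is ε (FIRST(ε) = { ε }), so the predict set is FOLLOW(F) = { $, ',', 'id', 'num' }
PREDICT(F → ε) = { $, ',', 'id', 'num' }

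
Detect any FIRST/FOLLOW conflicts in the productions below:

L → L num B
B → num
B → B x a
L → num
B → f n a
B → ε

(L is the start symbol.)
A FIRST/FOLLOW conflict occurs when a non-terminal N has a nullable alternative N → β (β ⇒* ε) and another alternative N → α with FIRST(α) ∩ FOLLOW(N) ≠ ∅: on such a lookahead the parser cannot decide between expanding α and letting N vanish via β.

Nullable non-terminals: B.
FIRST sets used below: FIRST(B) = { 'f', 'num', 'x', ε }

B: nullable alternative(s) B → ε; FOLLOW(B) = { $, 'num', 'x' }
  B → num: FIRST \ {ε} = { 'num' } — overlaps FOLLOW(B) on { 'num' }: CONFLICT
  B → B x a: FIRST \ {ε} = { 'f', 'num', 'x' } — overlaps FOLLOW(B) on { 'num', 'x' }: CONFLICT
  B → f n a: FIRST \ {ε} = { 'f' } — disjoint from FOLLOW(B)
  B → ε: FIRST \ {ε} = { } — this is the only nullable alternative, skip

L has no nullable alternative, so no FIRST/FOLLOW check is needed there.

So the grammar has 2 FIRST/FOLLOW conflicts (marked CONFLICT above).

Answer: Yes. B → num with FOLLOW(B) on { 'num' }; B → B x a with FOLLOW(B) on { 'num', 'x' }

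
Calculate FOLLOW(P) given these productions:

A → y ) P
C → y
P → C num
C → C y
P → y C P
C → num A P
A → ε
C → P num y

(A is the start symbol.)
To compute FOLLOW(P), find every occurrence of P on a right-hand side N → α P β: add FIRST(β) \ {ε}, and if β is empty or nullable also add FOLLOW(N). Iterate to a fixed point.

In A → y ) P: P is at the end, add FOLLOW(A)
In P → y C P: P is at the end; this adds FOLLOW(P) to itself — nothing new
In C → num A P: P is at the end, add FOLLOW(C)
In C → P num y: P is followed by num y, add FIRST(num y) \ {ε} = { 'num' }

The FOLLOW sets referred to above (computed the same way, to a fixed point):
  FOLLOW(A) = { $, 'num', 'y' }
  FOLLOW(C) = { 'num', 'y' }

Taking the union: FOLLOW(P) = { $, 'num', 'y' }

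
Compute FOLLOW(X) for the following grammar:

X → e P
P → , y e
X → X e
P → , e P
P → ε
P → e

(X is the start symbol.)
{ $, 'e' }

To compute FOLLOW(X), find every occurrence of X on a right-hand side N → α X β: add FIRST(β) \ {ε}, and if β is empty or nullable also add FOLLOW(N). Iterate to a fixed point.

X is the start symbol, so $ ∈ FOLLOW(X).
In X → X e: X is followed by e, add FIRST(e) \ {ε} = { 'e' }

Taking the union: FOLLOW(X) = { $, 'e' }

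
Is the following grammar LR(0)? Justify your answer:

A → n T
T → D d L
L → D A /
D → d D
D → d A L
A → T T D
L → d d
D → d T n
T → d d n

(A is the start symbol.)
No. Shift-reduce conflict between [D → d D .] and [T → D . d L]

A grammar is LR(0) if no state in the canonical LR(0) collection has:
  - both a shift item (dot before a terminal) and a complete item (shift-reduce conflict), or
  - two or more complete items (reduce-reduce conflict; the accept item [A' → A .] counts as a complete item here).

Augment with A' → A and build the canonical LR(0) collection (I0 = CLOSURE({[A' → . A]}), then GOTO on every symbol after a dot until no new states appear). It has 24 states:
  I0: { [A → . T T D], [A → . n T], [A' → . A], [D → . d A L], [D → . d D], [D → . d T n], [T → . D d L], [T → . d d n] }  — shift
  I1: { [A' → A .] }  — accept
  I2: { [T → D . d L] }  — shift
  I3: { [A → T . T D], [D → . d A L], [D → . d D], [D → . d T n], [T → . D d L], [T → . d d n] }  — shift
  I4: { [A → . T T D], [A → . n T], [D → . d A L], [D → . d D], [D → . d T n], [D → d . A L], [D → d . D], [D → d . T n], [T → . D d L], [T → . d d n], [T → d . d n] }  — shift
  I5: { [A → n . T], [D → . d A L], [D → . d D], [D → . d T n], [T → . D d L], [T → . d d n] }  — shift
  I6: { [A → n T .] }  — reduce
  I7: { [D → . d A L], [D → . d D], [D → . d T n], [D → d A . L], [L → . D A /], [L → . d d] }  — shift
  I8: { [D → d D .], [T → D . d L] }  — shift, reduce
  I9: { [A → T . T D], [D → . d A L], [D → . d D], [D → . d T n], [D → d T . n], [T → . D d L], [T → . d d n] }  — shift
  I10: { [A → . T T D], [A → . n T], [D → . d A L], [D → . d D], [D → . d T n], [D → d . A L], [D → d . D], [D → d . T n], [T → . D d L], [T → . d d n], [T → d . d n], [T → d d . n] }  — shift
  I11: { [A → n . T], [D → . d A L], [D → . d D], [D → . d T n], [T → . D d L], [T → . d d n], [T → d d n .] }  — shift, reduce
  I12: { [A → T T . D], [D → . d A L], [D → . d D], [D → . d T n] }  — shift
  I13: { [D → d T n .] }  — reduce
  I14: { [A → T T D .] }  — reduce
  I15: { [A → . T T D], [A → . n T], [D → . d A L], [D → . d D], [D → . d T n], [D → d . A L], [D → d . D], [D → d . T n], [T → . D d L], [T → . d d n] }  — shift
  I16: { [D → . d A L], [D → . d D], [D → . d T n], [L → . D A /], [L → . d d], [T → D d . L] }  — shift
  I17: { [A → . T T D], [A → . n T], [D → . d A L], [D → . d D], [D → . d T n], [L → D . A /], [T → . D d L], [T → . d d n] }  — shift
  I18: { [T → D d L .] }  — reduce
  I19: { [A → . T T D], [A → . n T], [D → . d A L], [D → . d D], [D → . d T n], [D → d . A L], [D → d . D], [D → d . T n], [L → d . d], [T → . D d L], [T → . d d n] }  — shift
  I20: { [A → . T T D], [A → . n T], [D → . d A L], [D → . d D], [D → . d T n], [D → d . A L], [D → d . D], [D → d . T n], [L → d d .], [T → . D d L], [T → . d d n], [T → d . d n] }  — shift, reduce
  I21: { [L → D A . /] }  — shift
  I22: { [L → D A / .] }  — reduce
  I23: { [D → d A L .] }  — reduce

Conflict in state I8:
  Shift-reduce conflict between [D → d D .] and [T → D . d L]
So the grammar is NOT LR(0).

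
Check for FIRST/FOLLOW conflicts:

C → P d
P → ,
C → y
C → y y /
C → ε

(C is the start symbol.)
No FIRST/FOLLOW conflicts.

A FIRST/FOLLOW conflict occurs when a non-terminal N has a nullable alternative N → β (β ⇒* ε) and another alternative N → α with FIRST(α) ∩ FOLLOW(N) ≠ ∅: on such a lookahead the parser cannot decide between expanding α and letting N vanish via β.

Nullable non-terminals: C.
FIRST sets used below: FIRST(P) = { ',' }

C: nullable alternative(s) C → ε; FOLLOW(C) = { $ }
  C → P d: FIRST \ {ε} = { ',' } — disjoint from FOLLOW(C)
  C → y: FIRST \ {ε} = { 'y' } — disjoint from FOLLOW(C)
  C → y y /: FIRST \ {ε} = { 'y' } — disjoint from FOLLOW(C)
  C → ε: FIRST \ {ε} = { } — this is the only nullable alternative, skip

P has no nullable alternative, so no FIRST/FOLLOW check is needed there.

No FIRST/FOLLOW conflicts found.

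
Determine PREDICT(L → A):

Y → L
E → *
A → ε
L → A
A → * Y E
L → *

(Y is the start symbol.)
PREDICT(L → A) = (FIRST(RHS) \ {ε}) ∪ (FOLLOW(L) if ε ∈ FIRST(RHS), i.e. RHS ⇒* ε)
FIRST(A) = { '*', ε }
FIRST(A) = { '*', ε }
ε ∈ FIRST(A) (the right-hand side is nullable), so add FOLLOW(L) = { $, '*' }
PREDICT(L → A) = { $, '*' }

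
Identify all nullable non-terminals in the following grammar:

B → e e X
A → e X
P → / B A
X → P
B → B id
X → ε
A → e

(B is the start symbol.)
{ 'X' }

ε-productions: X → ε
So X is immediately nullable.
No further non-terminal can be added: every production for the remaining non-terminals contains a terminal or a non-nullable non-terminal.
Nullable = { 'X' }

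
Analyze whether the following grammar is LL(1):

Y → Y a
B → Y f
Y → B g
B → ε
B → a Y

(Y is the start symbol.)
Relevant sets:
  FIRST(Y) = { 'a', 'g' }
  FIRST(B) = { 'a', 'g', ε }
  FOLLOW(B) = { 'g' }

For Y:
  PREDICT(Y → Y a) = { 'a', 'g' }
  PREDICT(Y → B g) = { 'a', 'g' }
For B:
  PREDICT(B → Y f) = { 'a', 'g' }
  PREDICT(B → ε) = { 'g' }
  PREDICT(B → a Y) = { 'a' }

Conflict found: Predict set conflict for Y: { 'a', 'g' }
The grammar is NOT LL(1).

Answer: No. Predict set conflict for Y: { 'a', 'g' }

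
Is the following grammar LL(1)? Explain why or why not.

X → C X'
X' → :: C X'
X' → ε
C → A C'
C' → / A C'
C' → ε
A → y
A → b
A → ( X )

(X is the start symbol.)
Yes, the grammar is LL(1).

Relevant sets:
  FOLLOW(X') = { $, ')' }
  FOLLOW(C') = { $, ')', '::' }

For X':
  PREDICT(X' → :: C X') = { '::' }
  PREDICT(X' → ε) = { $, ')' }
For C':
  PREDICT(C' → '/' A C') = { '/' }
  PREDICT(C' → ε) = { $, ')', '::' }
For A:
  PREDICT(A → y) = { 'y' }
  PREDICT(A → b) = { 'b' }
  PREDICT(A → '(' X ')') = { '(' }
X, C have a single production, so nothing to check there.

All predict sets are disjoint. The grammar IS LL(1).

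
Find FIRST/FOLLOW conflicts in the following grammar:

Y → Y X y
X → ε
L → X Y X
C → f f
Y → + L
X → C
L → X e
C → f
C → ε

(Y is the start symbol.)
A FIRST/FOLLOW conflict occurs when a non-terminal N has a nullable alternative N → β (β ⇒* ε) and another alternative N → α with FIRST(α) ∩ FOLLOW(N) ≠ ∅: on such a lookahead the parser cannot decide between expanding α and letting N vanish via β.

Nullable non-terminals: C, X.
FIRST sets used below: FIRST(C) = { 'f', ε }

C: nullable alternative(s) C → ε; FOLLOW(C) = { $, '+', 'e', 'f', 'y' }
  C → f f: FIRST \ {ε} = { 'f' } — overlaps FOLLOW(C) on { 'f' }: CONFLICT
  C → f: FIRST \ {ε} = { 'f' } — overlaps FOLLOW(C) on { 'f' }: CONFLICT
  C → ε: FIRST \ {ε} = { } — this is the only nullable alternative, skip

X: nullable alternative(s) X → ε, X → C; FOLLOW(X) = { $, '+', 'e', 'f', 'y' }
  X → ε: FIRST \ {ε} = { } — disjoint from FOLLOW(X)
  X → C: FIRST \ {ε} = { 'f' } — overlaps FOLLOW(X) on { 'f' }: CONFLICT

L, Y have no nullable alternative, so no FIRST/FOLLOW check is needed there.

So the grammar has 3 FIRST/FOLLOW conflicts (marked CONFLICT above).

Answer: Yes. X → C with FOLLOW(X) on { 'f' }; C → f f with FOLLOW(C) on { 'f' }; C → f with FOLLOW(C) on { 'f' }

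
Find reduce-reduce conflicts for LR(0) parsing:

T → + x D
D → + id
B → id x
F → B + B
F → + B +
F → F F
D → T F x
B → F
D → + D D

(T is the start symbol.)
Augment with T' → T and build the canonical LR(0) collection (I0 = CLOSURE({[T' → . T]}), then GOTO on every symbol after a dot until no new states appear). It has 22 states:
  I0: { [T → . + x D], [T' → . T] }  — shift
  I1: { [T → + . x D] }  — shift
  I2: { [T' → T .] }  — accept
  I3: { [D → . + D D], [D → . + id], [D → . T F x], [T → + x . D], [T → . + x D] }  — shift
  I4: { [D → + . D D], [D → + . id], [D → . + D D], [D → . + id], [D → . T F x], [T → + . x D], [T → . + x D] }  — shift
  I5: { [T → + x D .] }  — reduce
  I6: { [B → . F], [B → . id x], [D → T . F x], [F → . + B +], [F → . B + B], [F → . F F] }  — shift
  I7: { [B → . F], [B → . id x], [F → + . B +], [F → . + B +], [F → . B + B], [F → . F F] }  — shift
  I8: { [F → B . + B] }  — shift
  I9: { [B → . F], [B → . id x], [B → F .], [D → T F . x], [F → . + B +], [F → . B + B], [F → . F F], [F → F . F] }  — shift, reduce
  I10: { [B → id . x] }  — shift
  I11: { [B → id x .] }  — reduce
  I12: { [B → . F], [B → . id x], [B → F .], [F → . + B +], [F → . B + B], [F → . F F], [F → F . F], [F → F F .] }  — shift, 2 reduces
  I13: { [D → T F x .] }  — reduce
  I14: { [B → . F], [B → . id x], [F → . + B +], [F → . B + B], [F → . F F], [F → B + . B] }  — shift
  I15: { [F → B + B .], [F → B . + B] }  — shift, reduce
  I16: { [B → . F], [B → . id x], [B → F .], [F → . + B +], [F → . B + B], [F → . F F], [F → F . F] }  — shift, reduce
  I17: { [F → + B . +], [F → B . + B] }  — shift
  I18: { [B → . F], [B → . id x], [F → + B + .], [F → . + B +], [F → . B + B], [F → . F F], [F → B + . B] }  — shift, reduce
  I19: { [D → + D . D], [D → . + D D], [D → . + id], [D → . T F x], [T → . + x D] }  — shift
  I20: { [D → + id .] }  — reduce
  I21: { [D → + D D .] }  — reduce

I12 contains complete items [B → F .], [F → F F .] — reduce-reduce conflict.

Answer: Yes — I12: [B → F .] vs [F → F F .]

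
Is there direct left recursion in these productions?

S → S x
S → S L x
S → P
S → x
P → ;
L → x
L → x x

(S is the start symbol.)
Yes, S is left-recursive

Direct left recursion occurs when N → N α for some non-terminal N (the right-hand side begins with the left-hand side itself).

S → S x: LEFT RECURSIVE (starts with S)
S → S L x: LEFT RECURSIVE (starts with S)
S → P: starts with P
S → x: starts with x
P → ;: starts with ';'
L → x: starts with x
L → x x: starts with x

The grammar has direct left recursion on: S.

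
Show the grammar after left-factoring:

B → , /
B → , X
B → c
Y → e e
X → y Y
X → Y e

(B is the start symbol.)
B → , B'
B' → /
B' → X
B → c
Y → e e
X → y Y
X → Y e

Left-factoring transforms A → αβ₁ | αβ₂ into A → αA' and A' → β₁ | β₂
(α is the longest common prefix among the alternatives). Repeat until
no nonterminal has two alternatives with a common prefix.

Round 1: B has alternatives sharing prefix ','. Introduce B': B → , B'
  Add: B' → /
  Add: B' → X

No remaining common prefixes — done.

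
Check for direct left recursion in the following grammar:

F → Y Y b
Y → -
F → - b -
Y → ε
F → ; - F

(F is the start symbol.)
Direct left recursion occurs when N → N α for some non-terminal N (the right-hand side begins with the left-hand side itself).

F → Y Y b: starts with Y
Y → -: starts with '-'
F → - b -: starts with '-'
Y → ε: starts with ε
F → ; - F: starts with ';'

No direct left recursion found.

Answer: No direct left recursion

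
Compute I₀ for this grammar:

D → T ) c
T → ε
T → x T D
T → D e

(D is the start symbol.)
First, augment the grammar with D' → D
I₀ = CLOSURE({ [D' → . D] }):
  [D' → . D] has the dot before D: add [D → . T ) c]
  [D → . T ) c] has the dot before T: add [T → .], [T → . x T D], [T → . D e]
No further items can be added.

I₀ = { [D → . T ) c], [D' → . D], [T → . D e], [T → . x T D], [T → .] }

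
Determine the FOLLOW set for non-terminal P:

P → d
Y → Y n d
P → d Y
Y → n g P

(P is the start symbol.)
{ $, 'n' }

P is the start symbol, so $ ∈ FOLLOW(P).
In Y → n g P: P is at the end, add FOLLOW(Y)

The FOLLOW sets referred to above (computed the same way, to a fixed point):
  FOLLOW(Y) = { $, 'n' }

Taking the union: FOLLOW(P) = { $, 'n' }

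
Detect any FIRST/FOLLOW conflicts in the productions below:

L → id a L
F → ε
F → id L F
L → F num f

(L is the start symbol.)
No FIRST/FOLLOW conflicts.

A FIRST/FOLLOW conflict occurs when a non-terminal N has a nullable alternative N → β (β ⇒* ε) and another alternative N → α with FIRST(α) ∩ FOLLOW(N) ≠ ∅: on such a lookahead the parser cannot decide between expanding α and letting N vanish via β.

Nullable non-terminals: F.

F: nullable alternative(s) F → ε; FOLLOW(F) = { 'num' }
  F → ε: FIRST \ {ε} = { } — this is the only nullable alternative, skip
  F → id L F: FIRST \ {ε} = { 'id' } — disjoint from FOLLOW(F)

L has no nullable alternative, so no FIRST/FOLLOW check is needed there.

No FIRST/FOLLOW conflicts found.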